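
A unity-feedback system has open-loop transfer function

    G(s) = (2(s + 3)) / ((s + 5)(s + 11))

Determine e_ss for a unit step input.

e_ss = 0.9016

G(s) has no poles at the origin.
This is a Type 0 system. Kp = lim_{s→0} G(s) = 6/55.
e_ss = 1/(1 + Kp) = 1/(1 + 6/55) = 55/61 ≈ 0.9016.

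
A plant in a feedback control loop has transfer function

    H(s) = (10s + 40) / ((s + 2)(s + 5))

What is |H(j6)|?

|H(j6)| ≈ 1.460

Substitute s = j6: numerator = 40 + j60, denominator = -26 + j42.
|H(j6)| = |40 + j60| / |-26 + j42| = 72.111 / 49.396 ≈ 1.460.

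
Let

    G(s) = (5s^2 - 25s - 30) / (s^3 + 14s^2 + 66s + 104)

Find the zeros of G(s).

Set the numerator to zero: 5s^2 - 25s - 30 = 0, i.e. 5·(s^2 - 5s - 6) = 0.
Factoring: (s + 1)(s - 6) = 0.

s = -1, 6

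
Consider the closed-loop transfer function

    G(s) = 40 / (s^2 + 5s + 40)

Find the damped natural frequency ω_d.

Comparing s^2 + 5s + 40 to s^2 + 2ζωₙs + ωₙ²: ωₙ = √40 ≈ 6.325 rad/s and ζ = 5/(2·√40) ≈ 0.3953.
ζωₙ = 5/2 = 2.5, so ω_d = ωₙ√(1−ζ²) = √(ωₙ² − (ζωₙ)²) = √(40 − 2.5²) = √33.75 ≈ 5.809 rad/s.

ω_d ≈ 5.809 rad/s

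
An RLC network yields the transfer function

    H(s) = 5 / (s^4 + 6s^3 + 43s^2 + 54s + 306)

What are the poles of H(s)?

The poles are the roots of the denominator s^4 + 6s^3 + 43s^2 + 54s + 306 = 0.
No real roots exist; factor into two real quadratics: (s^2 + 9)(s^2 + 6s + 34) = 0.
Each quadratic gives a conjugate pair via the quadratic formula.

s = ±3j, -3 ± 5j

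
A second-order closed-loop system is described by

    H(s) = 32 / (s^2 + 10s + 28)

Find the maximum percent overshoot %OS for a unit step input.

%OS ≈ 0.0115%

Comparing s^2 + 10s + 28 to s^2 + 2ζωₙs + ωₙ²: ωₙ = √28 ≈ 5.292 rad/s and ζ = 10/(2·√28) ≈ 0.9449.
%OS = 100·exp(−πζ/√(1−ζ²)) = 100·exp(−π·0.9449/√(1−0.9449²)) ≈ 0.0115%.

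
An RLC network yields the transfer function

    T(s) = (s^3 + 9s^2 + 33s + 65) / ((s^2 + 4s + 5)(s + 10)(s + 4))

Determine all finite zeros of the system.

s = -2 ± 3j, -5

Set the numerator to zero: s^3 + 9s^2 + 33s + 65 = 0.
Factoring: (s^2 + 4s + 13)(s + 5) = 0.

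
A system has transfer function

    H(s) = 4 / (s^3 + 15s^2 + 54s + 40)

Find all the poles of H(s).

The poles are the roots of the denominator s^3 + 15s^2 + 54s + 40 = 0.
Trying s = -4: the polynomial evaluates to 0, so (s + 4) is a factor.
Dividing out leaves s^2 + 11s + 10 = 0.
Factoring the quadratic: (s + 10)(s + 1) = 0.

s = -4, -10, -1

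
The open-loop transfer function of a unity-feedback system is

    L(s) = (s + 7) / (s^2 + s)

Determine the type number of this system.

The denominator has 1 factor of s at the origin (free integrator), so this is a Type 1 system.

Type 1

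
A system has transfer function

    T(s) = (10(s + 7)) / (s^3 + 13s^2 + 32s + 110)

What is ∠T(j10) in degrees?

∠T(j10) ≈ -154.7°

At s = j10: numerator = 70 + j100, denominator = -1190 - j680.
∠T = ∠num − ∠den = 55.008° − (-150.26°) = 205.3°, which wraps to -154.7°.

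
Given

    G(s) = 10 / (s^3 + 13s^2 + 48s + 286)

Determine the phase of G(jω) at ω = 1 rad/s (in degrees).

At s = j1: numerator = 10, denominator = 273 + j47.
∠G = ∠num − ∠den = 0° − (9.7684°) = -9.768°.

∠G(j1) ≈ -9.768°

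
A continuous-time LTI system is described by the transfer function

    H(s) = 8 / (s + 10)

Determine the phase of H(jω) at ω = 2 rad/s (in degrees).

∠H(j2) ≈ -11.31°

At s = j2: numerator = 8, denominator = 10 + j2.
∠H = ∠num − ∠den = 0° − (11.310°) = -11.31°.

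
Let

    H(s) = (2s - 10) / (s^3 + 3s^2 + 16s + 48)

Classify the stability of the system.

marginally stable

The denominator s^3 + 3s^2 + 16s + 48 factors as (s^2 + 16)(s + 3), giving poles at s = 4j, -4j, -3.
Since the simple pole(s) at s = 4j, -4j lie on the jω-axis with none in the right half-plane, the system is marginally stable.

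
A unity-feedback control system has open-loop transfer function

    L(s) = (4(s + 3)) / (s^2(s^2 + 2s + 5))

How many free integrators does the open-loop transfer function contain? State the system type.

The denominator has 2 factors of s at the origin (free integrators), so this is a Type 2 system.

Type 2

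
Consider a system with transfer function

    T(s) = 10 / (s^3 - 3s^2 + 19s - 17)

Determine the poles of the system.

The poles are the roots of the denominator s^3 - 3s^2 + 19s - 17 = 0.
Trying s = 1: the polynomial evaluates to 0, so (s - 1) is a factor.
Dividing out leaves s^2 - 2s + 17 = 0.
The quadratic formula then gives s = 1 ± 4j.

s = 1 + 4j, 1 - 4j, 1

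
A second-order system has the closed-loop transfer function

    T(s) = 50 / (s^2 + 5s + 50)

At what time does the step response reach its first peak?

t_p ≈ 0.4750 s

Comparing s^2 + 5s + 50 to s^2 + 2ζωₙs + ωₙ²: ωₙ = √50 ≈ 7.071 rad/s and ζ = 5/(2·√50) ≈ 0.3536.
ζωₙ = 5/2 = 2.5, so ω_d = ωₙ√(1−ζ²) = √(ωₙ² − (ζωₙ)²) = √(50 − 2.5²) = √43.75 ≈ 6.614 rad/s.
t_p = π/ω_d = π/6.614 ≈ 0.4750 s.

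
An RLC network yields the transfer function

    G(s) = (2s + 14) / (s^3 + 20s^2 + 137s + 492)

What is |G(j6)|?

Substitute s = j6: numerator = 14 + j12, denominator = -228 + j606.
|G(j6)| = |14 + j12| / |-228 + j606| = 18.439 / 647.47 ≈ 0.02848.

|G(j6)| ≈ 0.02848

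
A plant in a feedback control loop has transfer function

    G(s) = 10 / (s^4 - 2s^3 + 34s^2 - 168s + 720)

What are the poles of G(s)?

The poles are the roots of the denominator s^4 - 2s^3 + 34s^2 - 168s + 720 = 0.
No real roots exist; factor into two real quadratics: (s^2 - 6s + 18)(s^2 + 4s + 40) = 0.
Each quadratic gives a conjugate pair via the quadratic formula.

s = 3 + 3j, 3 - 3j, -2 + 6j, -2 - 6j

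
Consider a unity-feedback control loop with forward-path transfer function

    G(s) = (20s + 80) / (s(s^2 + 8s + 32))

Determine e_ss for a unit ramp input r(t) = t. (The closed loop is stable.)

G(s) has one pole at the origin.
This is a Type 1 system. Kv = lim_{s→0} s·G(s) = 80/32 = 5/2.
e_ss = 1/Kv = 1/(5/2) = 2/5 ≈ 0.4000.

e_ss = 0.4000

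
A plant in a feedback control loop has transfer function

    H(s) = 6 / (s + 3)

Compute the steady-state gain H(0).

H(0) = 2

At s = 0 each factor (s + a) contributes a and each (s^2 + bs + c) contributes c.
H(0) = 6·1 / ((3)) = 6/3 = 2.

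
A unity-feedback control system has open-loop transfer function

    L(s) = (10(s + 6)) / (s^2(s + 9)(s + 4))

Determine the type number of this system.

Type 2

The denominator has 2 factors of s at the origin (free integrators), so this is a Type 2 system.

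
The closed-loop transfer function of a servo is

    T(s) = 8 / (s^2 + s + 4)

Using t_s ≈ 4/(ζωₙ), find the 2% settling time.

Comparing s^2 + s + 4 to s^2 + 2ζωₙs + ωₙ²: ωₙ = 2 rad/s and ζ = 1/(2·2) = 0.25.
ζωₙ = 1/2 = 0.5, so t_s ≈ 4/(ζωₙ) = 4/0.5 = 8 s.

t_s ≈ 8 s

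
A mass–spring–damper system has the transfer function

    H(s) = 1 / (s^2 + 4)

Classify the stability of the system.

The denominator s^2 + 4 factors as (s^2 + 4), giving poles at s = ±2j.
Since the simple pole(s) at s = 2j, -2j lie on the jω-axis with none in the right half-plane, the system is marginally stable.

marginally stable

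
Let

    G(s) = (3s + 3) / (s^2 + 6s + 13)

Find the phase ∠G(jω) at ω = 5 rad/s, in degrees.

At s = j5: numerator = 3 + j15, denominator = -12 + j30.
∠G = ∠num − ∠den = 78.690° − (111.80°) = -33.11°.

∠G(j5) ≈ -33.11°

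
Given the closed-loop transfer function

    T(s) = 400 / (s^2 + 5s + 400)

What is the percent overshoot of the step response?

Comparing s^2 + 5s + 400 to s^2 + 2ζωₙs + ωₙ²: ωₙ = 20 rad/s and ζ = 5/(2·20) = 0.125.
%OS = 100·exp(−πζ/√(1−ζ²)) = 100·exp(−π·0.125/√(1−0.125²)) ≈ 67.3%.

%OS ≈ 67.3%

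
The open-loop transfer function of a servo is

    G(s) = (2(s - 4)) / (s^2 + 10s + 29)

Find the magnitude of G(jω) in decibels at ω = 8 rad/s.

|G(j8)|_dB ≈ -13.8 dB

Substitute s = j8: numerator = -8 + j16, denominator = -35 + j80.
|G(j8)| = |-8 + j16| / |-35 + j80| = 17.889 / 87.321 ≈ 0.2049.
In decibels: 20·log₁₀(0.2049) ≈ -13.8 dB.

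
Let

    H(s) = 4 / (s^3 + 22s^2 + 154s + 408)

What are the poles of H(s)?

The poles are the roots of the denominator s^3 + 22s^2 + 154s + 408 = 0.
Trying s = -12: the polynomial evaluates to 0, so (s + 12) is a factor.
Dividing out leaves s^2 + 10s + 34 = 0.
The quadratic formula then gives s = -5 ± 3j.

s = -5 + 3j, -5 - 3j, -12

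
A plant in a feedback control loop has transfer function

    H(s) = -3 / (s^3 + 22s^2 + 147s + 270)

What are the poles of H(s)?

The poles are the roots of the denominator s^3 + 22s^2 + 147s + 270 = 0.
Trying s = -10: the polynomial evaluates to 0, so (s + 10) is a factor.
Dividing out leaves s^2 + 12s + 27 = 0.
Factoring the quadratic: (s + 3)(s + 9) = 0.

s = -10, -3, -9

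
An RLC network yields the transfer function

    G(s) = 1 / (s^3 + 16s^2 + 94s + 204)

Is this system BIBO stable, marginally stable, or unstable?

The denominator s^3 + 16s^2 + 94s + 204 factors as (s^2 + 10s + 34)(s + 6), giving poles at s = -5 ± 3j, -6.
Since all poles lie strictly in the left half-plane, the system is stable.

stable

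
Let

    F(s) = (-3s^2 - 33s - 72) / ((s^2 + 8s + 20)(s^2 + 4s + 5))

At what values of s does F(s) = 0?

Set the numerator to zero: -3s^2 - 33s - 72 = 0, i.e. -3·(s^2 + 11s + 24) = 0.
Factoring: (s + 3)(s + 8) = 0.

s = -3, -8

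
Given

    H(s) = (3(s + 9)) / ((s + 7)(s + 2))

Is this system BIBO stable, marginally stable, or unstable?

stable

The poles can be read from the denominator factors: s = -7, -2.
Since all poles lie strictly in the left half-plane, the system is stable.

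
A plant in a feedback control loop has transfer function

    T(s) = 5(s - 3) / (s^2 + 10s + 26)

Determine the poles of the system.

s = -5 ± j

The poles are the roots of the denominator s^2 + 10s + 26 = 0.
Using the quadratic formula: s = (-10 ± √(-4))/2 = -5 ± 1j.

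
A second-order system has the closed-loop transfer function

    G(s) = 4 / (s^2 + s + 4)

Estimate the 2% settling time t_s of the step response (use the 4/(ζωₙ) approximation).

Comparing s^2 + s + 4 to s^2 + 2ζωₙs + ωₙ²: ωₙ = 2 rad/s and ζ = 1/(2·2) = 0.25.
ζωₙ = 1/2 = 0.5, so t_s ≈ 4/(ζωₙ) = 4/0.5 = 8 s.

t_s ≈ 8 s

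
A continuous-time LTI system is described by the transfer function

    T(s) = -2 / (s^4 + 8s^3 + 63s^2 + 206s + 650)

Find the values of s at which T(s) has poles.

s = -1 ± 5j, -3 ± 4j

The poles are the roots of the denominator s^4 + 8s^3 + 63s^2 + 206s + 650 = 0.
No real roots exist; factor into two real quadratics: (s^2 + 2s + 26)(s^2 + 6s + 25) = 0.
Each quadratic gives a conjugate pair via the quadratic formula.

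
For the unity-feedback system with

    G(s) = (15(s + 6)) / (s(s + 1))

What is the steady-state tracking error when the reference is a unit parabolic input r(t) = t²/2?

G(s) has one pole at the origin.
This is a Type 1 system; Ka = lim_{s→0} s^2·G(s) = 0, so the steady-state error for a parabola input is infinite.

e_ss = ∞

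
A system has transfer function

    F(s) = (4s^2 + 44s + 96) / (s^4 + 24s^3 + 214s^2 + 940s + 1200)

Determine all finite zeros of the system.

Set the numerator to zero: 4s^2 + 44s + 96 = 0, i.e. 4·(s^2 + 11s + 24) = 0.
Factoring: (s + 3)(s + 8) = 0.

s = -3, -8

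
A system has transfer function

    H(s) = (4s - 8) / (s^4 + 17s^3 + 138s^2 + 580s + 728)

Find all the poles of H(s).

s = -4 + 6j, -4 - 6j, -2, -7

The poles are the roots of the denominator s^4 + 17s^3 + 138s^2 + 580s + 728 = 0.
Trying s = -2: the polynomial evaluates to 0, so (s + 2) is a factor.
Dividing out leaves s^3 + 15s^2 + 108s + 364 = 0.
This factors further as (s^2 + 8s + 52)(s + 7) = 0.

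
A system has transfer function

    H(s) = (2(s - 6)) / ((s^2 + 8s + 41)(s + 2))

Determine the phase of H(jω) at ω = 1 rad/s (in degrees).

At s = j1: numerator = -12 + j2, denominator = 72 + j56.
∠H = ∠num − ∠den = 170.54° − (37.875°) = 132.7°.

∠H(j1) ≈ 132.7°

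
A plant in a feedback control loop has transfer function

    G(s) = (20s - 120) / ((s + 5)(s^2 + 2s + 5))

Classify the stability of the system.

The poles can be read from the denominator factors: s = -5, -1 + 2j, -1 - 2j.
Since all poles lie strictly in the left half-plane, the system is stable.

stable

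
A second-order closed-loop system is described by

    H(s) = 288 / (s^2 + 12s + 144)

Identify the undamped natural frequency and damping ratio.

Compare the denominator to the standard form s^2 + 2ζωₙs + ωₙ².
ωₙ² = 144, so ωₙ = 12 rad/s.
2ζωₙ = 12, so ζ = 12/(2·12) = 0.5.

ωₙ = 12 rad/s, ζ = 0.5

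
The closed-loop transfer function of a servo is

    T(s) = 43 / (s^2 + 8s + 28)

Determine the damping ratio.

Compare the denominator to the standard form s^2 + 2ζωₙs + ωₙ².
ωₙ² = 28, so ωₙ = √28 ≈ 5.292 rad/s.
2ζωₙ = 8, so ζ = 8/(2·√28) ≈ 0.7559.
With ζ = 0.7559 the response is underdamped.

ζ ≈ 0.7559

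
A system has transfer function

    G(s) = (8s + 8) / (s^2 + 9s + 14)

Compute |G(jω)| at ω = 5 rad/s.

Substitute s = j5: numerator = 8 + j40, denominator = -11 + j45.
|G(j5)| = |8 + j40| / |-11 + j45| = 40.792 / 46.325 ≈ 0.8806.

|G(j5)| ≈ 0.8806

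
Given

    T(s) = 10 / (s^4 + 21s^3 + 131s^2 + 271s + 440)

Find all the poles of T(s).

s = -1 + 2j, -1 - 2j, -11, -8

The poles are the roots of the denominator s^4 + 21s^3 + 131s^2 + 271s + 440 = 0.
Trying s = -11: the polynomial evaluates to 0, so (s + 11) is a factor.
Dividing out leaves s^3 + 10s^2 + 21s + 40 = 0.
This factors further as (s^2 + 2s + 5)(s + 8) = 0.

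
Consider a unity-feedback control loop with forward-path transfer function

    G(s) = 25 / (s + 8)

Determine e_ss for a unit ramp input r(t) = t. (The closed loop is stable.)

e_ss = ∞

G(s) has no poles at the origin.
This is a Type 0 system; Kv = lim_{s→0} s·G(s) = 0, so the steady-state error for a ramp input is infinite.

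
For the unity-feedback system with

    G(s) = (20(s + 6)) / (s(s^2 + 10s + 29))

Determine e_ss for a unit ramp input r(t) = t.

G(s) has one pole at the origin.
This is a Type 1 system. Kv = lim_{s→0} s·G(s) = 120/29.
e_ss = 1/Kv = 1/(120/29) = 29/120 ≈ 0.2417.

e_ss = 0.2417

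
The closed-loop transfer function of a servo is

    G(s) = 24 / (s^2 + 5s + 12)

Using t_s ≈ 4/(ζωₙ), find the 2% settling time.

Comparing s^2 + 5s + 12 to s^2 + 2ζωₙs + ωₙ²: ωₙ = √12 ≈ 3.464 rad/s and ζ = 5/(2·√12) ≈ 0.7217.
ζωₙ = 5/2 = 2.5, so t_s ≈ 4/(ζωₙ) = 4/2.5 = 1.600 s.

t_s ≈ 1.600 s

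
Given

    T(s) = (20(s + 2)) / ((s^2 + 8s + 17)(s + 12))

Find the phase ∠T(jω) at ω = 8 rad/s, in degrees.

At s = j8: numerator = 40 + j160, denominator = -1076 + j392.
∠T = ∠num − ∠den = 75.964° − (159.98°) = -84.02°.

∠T(j8) ≈ -84.02°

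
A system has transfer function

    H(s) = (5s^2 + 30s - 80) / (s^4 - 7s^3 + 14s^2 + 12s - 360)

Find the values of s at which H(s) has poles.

s = 6, 2 + 4j, 2 - 4j, -3

The poles are the roots of the denominator s^4 - 7s^3 + 14s^2 + 12s - 360 = 0.
Trying s = 6: the polynomial evaluates to 0, so (s - 6) is a factor.
Dividing out leaves s^3 - s^2 + 8s + 60 = 0.
This factors further as (s^2 - 4s + 20)(s + 3) = 0.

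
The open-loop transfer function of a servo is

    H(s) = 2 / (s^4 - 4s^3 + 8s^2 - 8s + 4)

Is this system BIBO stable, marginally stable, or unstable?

unstable

The denominator s^4 - 4s^3 + 8s^2 - 8s + 4 factors as (s^2 - 2s + 2)(s^2 - 2s + 2), giving poles at s = 1 ± j, 1 ± j.
Since the pole(s) at s = 1 ± j, 1 ± j lie in the right half-plane, the system is unstable.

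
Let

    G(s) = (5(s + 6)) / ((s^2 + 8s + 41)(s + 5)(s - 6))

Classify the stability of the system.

The poles can be read from the denominator factors: s = -4 + 5j, -4 - 5j, -5, 6.
Since the pole(s) at s = 6 lie in the right half-plane, the system is unstable.

unstable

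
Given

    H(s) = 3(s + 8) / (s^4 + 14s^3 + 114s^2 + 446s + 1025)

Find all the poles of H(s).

The poles are the roots of the denominator s^4 + 14s^3 + 114s^2 + 446s + 1025 = 0.
No real roots exist; factor into two real quadratics: (s^2 + 6s + 25)(s^2 + 8s + 41) = 0.
Each quadratic gives a conjugate pair via the quadratic formula.

s = -3 + 4j, -3 - 4j, -4 + 5j, -4 - 5j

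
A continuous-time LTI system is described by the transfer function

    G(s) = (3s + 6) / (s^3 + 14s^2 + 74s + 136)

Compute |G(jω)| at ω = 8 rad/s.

|G(j8)| ≈ 0.03237

Substitute s = j8: numerator = 6 + j24, denominator = -760 + j80.
|G(j8)| = |6 + j24| / |-760 + j80| = 24.739 / 764.20 ≈ 0.03237.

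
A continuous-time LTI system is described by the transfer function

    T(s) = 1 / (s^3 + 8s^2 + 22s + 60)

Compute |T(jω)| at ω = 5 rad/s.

|T(j5)| ≈ 0.007102

Substitute s = j5: numerator = 1, denominator = -140 - j15.
|T(j5)| = |1| / |-140 - j15| = 1 / 140.80 ≈ 0.007102.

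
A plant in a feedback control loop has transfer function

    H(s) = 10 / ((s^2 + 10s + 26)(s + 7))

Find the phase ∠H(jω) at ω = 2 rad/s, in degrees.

At s = j2: numerator = 10, denominator = 114 + j184.
∠H = ∠num − ∠den = 0° − (58.219°) = -58.22°.

∠H(j2) ≈ -58.22°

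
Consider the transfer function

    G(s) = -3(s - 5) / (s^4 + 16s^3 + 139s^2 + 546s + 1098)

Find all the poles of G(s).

s = -5 ± 6j, -3 ± 3j

The poles are the roots of the denominator s^4 + 16s^3 + 139s^2 + 546s + 1098 = 0.
No real roots exist; factor into two real quadratics: (s^2 + 10s + 61)(s^2 + 6s + 18) = 0.
Each quadratic gives a conjugate pair via the quadratic formula.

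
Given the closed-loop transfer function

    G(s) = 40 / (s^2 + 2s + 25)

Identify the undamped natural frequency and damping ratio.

ωₙ = 5 rad/s, ζ = 0.2

Compare the denominator to the standard form s^2 + 2ζωₙs + ωₙ².
ωₙ² = 25, so ωₙ = 5 rad/s.
2ζωₙ = 2, so ζ = 2/(2·5) = 0.2.
With ζ = 0.2 the response is underdamped.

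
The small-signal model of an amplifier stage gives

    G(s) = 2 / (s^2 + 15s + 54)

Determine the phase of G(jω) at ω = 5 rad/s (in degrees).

∠G(j5) ≈ -68.86°

At s = j5: numerator = 2, denominator = 29 + j75.
∠G = ∠num − ∠den = 0° − (68.860°) = -68.86°.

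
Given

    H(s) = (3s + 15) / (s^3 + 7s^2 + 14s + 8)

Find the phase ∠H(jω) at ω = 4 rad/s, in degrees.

At s = j4: numerator = 15 + j12, denominator = -104 - j8.
∠H = ∠num − ∠den = 38.660° − (-175.60°) = 214.3°, which wraps to -145.7°.

∠H(j4) ≈ -145.7°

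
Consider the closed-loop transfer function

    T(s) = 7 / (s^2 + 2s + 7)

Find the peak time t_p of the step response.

Comparing s^2 + 2s + 7 to s^2 + 2ζωₙs + ωₙ²: ωₙ = √7 ≈ 2.646 rad/s and ζ = 2/(2·√7) ≈ 0.3780.
ζωₙ = 2/2 = 1, so ω_d = ωₙ√(1−ζ²) = √(ωₙ² − (ζωₙ)²) = √(7 − 1²) = √6 ≈ 2.449 rad/s.
t_p = π/ω_d = π/2.449 ≈ 1.283 s.

t_p ≈ 1.283 s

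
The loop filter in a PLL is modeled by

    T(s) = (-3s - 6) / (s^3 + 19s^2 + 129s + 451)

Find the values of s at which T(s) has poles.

The poles are the roots of the denominator s^3 + 19s^2 + 129s + 451 = 0.
Trying s = -11: the polynomial evaluates to 0, so (s + 11) is a factor.
Dividing out leaves s^2 + 8s + 41 = 0.
The quadratic formula then gives s = -4 ± 5j.

s = -4 + 5j, -4 - 5j, -11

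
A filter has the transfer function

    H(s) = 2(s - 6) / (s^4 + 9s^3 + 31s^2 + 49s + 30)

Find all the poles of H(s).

s = -2 + j, -2 - j, -3, -2

The poles are the roots of the denominator s^4 + 9s^3 + 31s^2 + 49s + 30 = 0.
Trying s = -3: the polynomial evaluates to 0, so (s + 3) is a factor.
Dividing out leaves s^3 + 6s^2 + 13s + 10 = 0.
This factors further as (s^2 + 4s + 5)(s + 2) = 0.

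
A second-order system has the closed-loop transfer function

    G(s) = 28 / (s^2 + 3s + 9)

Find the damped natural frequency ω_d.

ω_d ≈ 2.598 rad/s

Comparing s^2 + 3s + 9 to s^2 + 2ζωₙs + ωₙ²: ωₙ = 3 rad/s and ζ = 3/(2·3) = 0.5.
ζωₙ = 3/2 = 1.5, so ω_d = ωₙ√(1−ζ²) = √(ωₙ² − (ζωₙ)²) = √(9 − 1.5²) = √6.75 ≈ 2.598 rad/s.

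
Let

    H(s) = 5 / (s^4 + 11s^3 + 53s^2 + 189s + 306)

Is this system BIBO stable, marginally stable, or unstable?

stable

The denominator s^4 + 11s^3 + 53s^2 + 189s + 306 factors as (s + 3)(s + 6)(s^2 + 2s + 17), giving poles at s = -3, -6, -1 ± 4j.
Since all poles lie strictly in the left half-plane, the system is stable.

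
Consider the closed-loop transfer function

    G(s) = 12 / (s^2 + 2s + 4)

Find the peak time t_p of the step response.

t_p ≈ 1.814 s

Comparing s^2 + 2s + 4 to s^2 + 2ζωₙs + ωₙ²: ωₙ = 2 rad/s and ζ = 2/(2·2) = 0.5.
ζωₙ = 2/2 = 1, so ω_d = ωₙ√(1−ζ²) = √(ωₙ² − (ζωₙ)²) = √(4 − 1²) = √3 ≈ 1.732 rad/s.
t_p = π/ω_d = π/1.732 ≈ 1.814 s.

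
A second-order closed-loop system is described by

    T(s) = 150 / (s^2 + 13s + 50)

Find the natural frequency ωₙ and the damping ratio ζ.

Compare the denominator to the standard form s^2 + 2ζωₙs + ωₙ².
ωₙ² = 50, so ωₙ = √50 ≈ 7.071 rad/s.
2ζωₙ = 13, so ζ = 13/(2·√50) ≈ 0.9192.

ωₙ ≈ 7.071 rad/s, ζ ≈ 0.9192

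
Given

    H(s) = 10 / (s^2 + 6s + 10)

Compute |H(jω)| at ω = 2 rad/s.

Substitute s = j2: numerator = 10, denominator = 6 + j12.
|H(j2)| = |10| / |6 + j12| = 10 / 13.416 ≈ 0.7454.

|H(j2)| ≈ 0.7454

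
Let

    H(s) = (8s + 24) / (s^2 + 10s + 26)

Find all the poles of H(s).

s = -5 + j, -5 - j

The poles are the roots of the denominator s^2 + 10s + 26 = 0.
Using the quadratic formula: s = (-10 ± √(-4))/2 = -5 ± 1j.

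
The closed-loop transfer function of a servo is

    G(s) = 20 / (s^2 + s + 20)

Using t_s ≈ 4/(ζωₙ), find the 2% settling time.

t_s ≈ 8 s

Comparing s^2 + s + 20 to s^2 + 2ζωₙs + ωₙ²: ωₙ = √20 ≈ 4.472 rad/s and ζ = 1/(2·√20) ≈ 0.1118.
ζωₙ = 1/2 = 0.5, so t_s ≈ 4/(ζωₙ) = 4/0.5 = 8 s.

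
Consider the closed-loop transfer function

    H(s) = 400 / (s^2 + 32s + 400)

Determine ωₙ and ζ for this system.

Compare the denominator to the standard form s^2 + 2ζωₙs + ωₙ².
ωₙ² = 400, so ωₙ = 20 rad/s.
2ζωₙ = 32, so ζ = 32/(2·20) = 0.8.
With ζ = 0.8 the response is underdamped.

ωₙ = 20 rad/s, ζ = 0.8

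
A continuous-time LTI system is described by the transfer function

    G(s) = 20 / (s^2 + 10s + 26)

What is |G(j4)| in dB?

|G(j4)|_dB ≈ -6.28 dB

Substitute s = j4: numerator = 20, denominator = 10 + j40.
|G(j4)| = |20| / |10 + j40| = 20 / 41.231 ≈ 0.4851.
In decibels: 20·log₁₀(0.4851) ≈ -6.28 dB.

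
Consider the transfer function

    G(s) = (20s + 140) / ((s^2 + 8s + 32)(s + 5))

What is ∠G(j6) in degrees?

At s = j6: numerator = 140 + j120, denominator = -308 + j216.
∠G = ∠num − ∠den = 40.601° − (144.96°) = -104.4°.

∠G(j6) ≈ -104.4°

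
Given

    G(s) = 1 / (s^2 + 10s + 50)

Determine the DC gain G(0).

Set s = 0: G(0) = (1) / (50) = 1/50.

G(0) = 1/50 ≈ 0.02000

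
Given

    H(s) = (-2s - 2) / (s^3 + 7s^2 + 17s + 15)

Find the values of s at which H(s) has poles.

s = -2 ± j, -3

The poles are the roots of the denominator s^3 + 7s^2 + 17s + 15 = 0.
Trying s = -3: the polynomial evaluates to 0, so (s + 3) is a factor.
Dividing out leaves s^2 + 4s + 5 = 0.
The quadratic formula then gives s = -2 ± 1j.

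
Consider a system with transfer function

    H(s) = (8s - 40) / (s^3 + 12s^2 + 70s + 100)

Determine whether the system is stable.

The denominator s^3 + 12s^2 + 70s + 100 factors as (s + 2)(s^2 + 10s + 50), giving poles at s = -2, -5 + 5j, -5 - 5j.
Since all poles lie strictly in the left half-plane, the system is stable.

stable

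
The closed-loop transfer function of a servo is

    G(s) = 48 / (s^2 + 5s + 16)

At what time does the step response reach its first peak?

t_p ≈ 1.006 s

Comparing s^2 + 5s + 16 to s^2 + 2ζωₙs + ωₙ²: ωₙ = 4 rad/s and ζ = 5/(2·4) = 0.625.
ζωₙ = 5/2 = 2.5, so ω_d = ωₙ√(1−ζ²) = √(ωₙ² − (ζωₙ)²) = √(16 − 2.5²) = √9.75 ≈ 3.122 rad/s.
t_p = π/ω_d = π/3.122 ≈ 1.006 s.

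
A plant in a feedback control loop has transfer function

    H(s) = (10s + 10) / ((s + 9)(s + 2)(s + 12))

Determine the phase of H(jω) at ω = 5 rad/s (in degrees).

∠H(j5) ≈ -41.18°

At s = j5: numerator = 10 + j50, denominator = -359 + j625.
∠H = ∠num − ∠den = 78.690° − (119.87°) = -41.18°.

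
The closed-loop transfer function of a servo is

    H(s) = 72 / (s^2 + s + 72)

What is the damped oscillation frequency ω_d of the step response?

Comparing s^2 + s + 72 to s^2 + 2ζωₙs + ωₙ²: ωₙ = √72 ≈ 8.485 rad/s and ζ = 1/(2·√72) ≈ 0.05893.
ζωₙ = 1/2 = 0.5, so ω_d = ωₙ√(1−ζ²) = √(ωₙ² − (ζωₙ)²) = √(72 − 0.5²) = √71.75 ≈ 8.471 rad/s.

ω_d ≈ 8.471 rad/s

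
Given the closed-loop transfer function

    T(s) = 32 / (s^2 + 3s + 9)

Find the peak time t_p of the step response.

t_p ≈ 1.209 s

Comparing s^2 + 3s + 9 to s^2 + 2ζωₙs + ωₙ²: ωₙ = 3 rad/s and ζ = 3/(2·3) = 0.5.
ζωₙ = 3/2 = 1.5, so ω_d = ωₙ√(1−ζ²) = √(ωₙ² − (ζωₙ)²) = √(9 − 1.5²) = √6.75 ≈ 2.598 rad/s.
t_p = π/ω_d = π/2.598 ≈ 1.209 s.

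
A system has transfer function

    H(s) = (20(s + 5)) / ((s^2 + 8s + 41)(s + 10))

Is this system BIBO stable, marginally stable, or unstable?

The poles can be read from the denominator factors: s = -4 ± 5j, -10.
Since all poles lie strictly in the left half-plane, the system is stable.

stable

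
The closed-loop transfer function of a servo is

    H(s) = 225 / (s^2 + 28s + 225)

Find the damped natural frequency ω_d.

ω_d ≈ 5.385 rad/s

Comparing s^2 + 28s + 225 to s^2 + 2ζωₙs + ωₙ²: ωₙ = 15 rad/s and ζ = 28/(2·15) ≈ 0.9333.
ζωₙ = 28/2 = 14, so ω_d = ωₙ√(1−ζ²) = √(ωₙ² − (ζωₙ)²) = √(225 − 14²) = √29 ≈ 5.385 rad/s.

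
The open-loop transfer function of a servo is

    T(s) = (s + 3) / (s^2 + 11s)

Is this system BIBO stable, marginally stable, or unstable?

marginally stable

The denominator s^2 + 11s factors as s(s + 11), giving poles at s = 0, -11.
Since the simple pole(s) at s = 0 lie on the jω-axis with none in the right half-plane, the system is marginally stable.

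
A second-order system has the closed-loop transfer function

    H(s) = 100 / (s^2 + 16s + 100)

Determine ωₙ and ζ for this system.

Compare the denominator to the standard form s^2 + 2ζωₙs + ωₙ².
ωₙ² = 100, so ωₙ = 10 rad/s.
2ζωₙ = 16, so ζ = 16/(2·10) = 0.8.

ωₙ = 10 rad/s, ζ = 0.8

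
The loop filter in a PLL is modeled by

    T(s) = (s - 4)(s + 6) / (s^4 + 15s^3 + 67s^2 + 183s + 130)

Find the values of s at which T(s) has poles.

The poles are the roots of the denominator s^4 + 15s^3 + 67s^2 + 183s + 130 = 0.
Trying s = -10: the polynomial evaluates to 0, so (s + 10) is a factor.
Dividing out leaves s^3 + 5s^2 + 17s + 13 = 0.
This factors further as (s^2 + 4s + 13)(s + 1) = 0.

s = -2 ± 3j, -10, -1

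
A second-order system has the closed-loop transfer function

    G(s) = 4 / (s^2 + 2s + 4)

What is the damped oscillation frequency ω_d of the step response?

ω_d ≈ 1.732 rad/s

Comparing s^2 + 2s + 4 to s^2 + 2ζωₙs + ωₙ²: ωₙ = 2 rad/s and ζ = 2/(2·2) = 0.5.
ζωₙ = 2/2 = 1, so ω_d = ωₙ√(1−ζ²) = √(ωₙ² − (ζωₙ)²) = √(4 − 1²) = √3 ≈ 1.732 rad/s.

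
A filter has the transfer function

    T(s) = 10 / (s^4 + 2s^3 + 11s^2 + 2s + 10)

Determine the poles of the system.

s = ±j, -1 ± 3j

The poles are the roots of the denominator s^4 + 2s^3 + 11s^2 + 2s + 10 = 0.
No real roots exist; factor into two real quadratics: (s^2 + 1)(s^2 + 2s + 10) = 0.
Each quadratic gives a conjugate pair via the quadratic formula.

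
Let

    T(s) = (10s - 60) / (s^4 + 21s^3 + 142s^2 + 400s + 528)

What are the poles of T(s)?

s = -11, -6, -2 + 2j, -2 - 2j

The poles are the roots of the denominator s^4 + 21s^3 + 142s^2 + 400s + 528 = 0.
Trying s = -11: the polynomial evaluates to 0, so (s + 11) is a factor.
Dividing out leaves s^3 + 10s^2 + 32s + 48 = 0.
This factors further as (s + 6)(s^2 + 4s + 8) = 0.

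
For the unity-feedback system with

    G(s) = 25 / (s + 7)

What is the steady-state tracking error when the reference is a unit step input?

G(s) has no poles at the origin.
This is a Type 0 system. Kp = lim_{s→0} G(s) = 25/7.
e_ss = 1/(1 + Kp) = 1/(1 + 25/7) = 7/32 ≈ 0.2188.

e_ss = 0.2188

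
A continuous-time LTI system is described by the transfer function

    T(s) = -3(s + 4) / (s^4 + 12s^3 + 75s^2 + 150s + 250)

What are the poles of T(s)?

The poles are the roots of the denominator s^4 + 12s^3 + 75s^2 + 150s + 250 = 0.
No real roots exist; factor into two real quadratics: (s^2 + 2s + 5)(s^2 + 10s + 50) = 0.
Each quadratic gives a conjugate pair via the quadratic formula.

s = -1 + 2j, -1 - 2j, -5 + 5j, -5 - 5j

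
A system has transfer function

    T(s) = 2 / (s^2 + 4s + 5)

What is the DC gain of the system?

Set s = 0: T(0) = (2) / (5) = 2/5.

T(0) = 2/5 ≈ 0.4000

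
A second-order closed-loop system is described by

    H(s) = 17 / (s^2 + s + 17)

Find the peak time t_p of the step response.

Comparing s^2 + s + 17 to s^2 + 2ζωₙs + ωₙ²: ωₙ = √17 ≈ 4.123 rad/s and ζ = 1/(2·√17) ≈ 0.1213.
ζωₙ = 1/2 = 0.5, so ω_d = ωₙ√(1−ζ²) = √(ωₙ² − (ζωₙ)²) = √(17 − 0.5²) = √16.75 ≈ 4.093 rad/s.
t_p = π/ω_d = π/4.093 ≈ 0.7676 s.

t_p ≈ 0.7676 s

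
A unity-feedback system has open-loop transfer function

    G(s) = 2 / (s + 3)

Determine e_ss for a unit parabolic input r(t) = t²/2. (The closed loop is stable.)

e_ss = ∞

G(s) has no poles at the origin.
This is a Type 0 system; Ka = lim_{s→0} s^2·G(s) = 0, so the steady-state error for a parabola input is infinite.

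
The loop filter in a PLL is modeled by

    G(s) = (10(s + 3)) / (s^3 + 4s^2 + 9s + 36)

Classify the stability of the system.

The denominator s^3 + 4s^2 + 9s + 36 factors as (s^2 + 9)(s + 4), giving poles at s = 3j, -3j, -4.
Since the simple pole(s) at s = ±3j lie on the jω-axis with none in the right half-plane, the system is marginally stable.

marginally stable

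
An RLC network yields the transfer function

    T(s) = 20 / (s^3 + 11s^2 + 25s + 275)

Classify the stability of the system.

The denominator s^3 + 11s^2 + 25s + 275 factors as (s^2 + 25)(s + 11), giving poles at s = ±5j, -11.
Since the simple pole(s) at s = ±5j lie on the jω-axis with none in the right half-plane, the system is marginally stable.

marginally stable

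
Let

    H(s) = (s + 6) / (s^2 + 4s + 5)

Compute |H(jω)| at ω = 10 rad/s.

Substitute s = j10: numerator = 6 + j10, denominator = -95 + j40.
|H(j10)| = |6 + j10| / |-95 + j40| = 11.662 / 103.08 ≈ 0.1131.

|H(j10)| ≈ 0.1131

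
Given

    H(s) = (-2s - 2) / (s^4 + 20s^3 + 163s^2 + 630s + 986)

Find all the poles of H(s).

The poles are the roots of the denominator s^4 + 20s^3 + 163s^2 + 630s + 986 = 0.
No real roots exist; factor into two real quadratics: (s^2 + 10s + 29)(s^2 + 10s + 34) = 0.
Each quadratic gives a conjugate pair via the quadratic formula.

s = -5 ± 2j, -5 ± 3j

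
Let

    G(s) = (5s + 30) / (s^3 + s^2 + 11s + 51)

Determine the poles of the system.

The poles are the roots of the denominator s^3 + s^2 + 11s + 51 = 0.
Trying s = -3: the polynomial evaluates to 0, so (s + 3) is a factor.
Dividing out leaves s^2 - 2s + 17 = 0.
The quadratic formula then gives s = 1 ± 4j.

s = -3, 1 ± 4j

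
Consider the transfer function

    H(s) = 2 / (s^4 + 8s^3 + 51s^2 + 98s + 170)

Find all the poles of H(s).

s = -3 + 5j, -3 - 5j, -1 + 2j, -1 - 2j

The poles are the roots of the denominator s^4 + 8s^3 + 51s^2 + 98s + 170 = 0.
No real roots exist; factor into two real quadratics: (s^2 + 6s + 34)(s^2 + 2s + 5) = 0.
Each quadratic gives a conjugate pair via the quadratic formula.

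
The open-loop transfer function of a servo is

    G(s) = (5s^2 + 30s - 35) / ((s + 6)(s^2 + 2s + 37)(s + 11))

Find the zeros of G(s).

s = 1, -7

Set the numerator to zero: 5s^2 + 30s - 35 = 0, i.e. 5·(s^2 + 6s - 7) = 0.
Factoring: (s - 1)(s + 7) = 0.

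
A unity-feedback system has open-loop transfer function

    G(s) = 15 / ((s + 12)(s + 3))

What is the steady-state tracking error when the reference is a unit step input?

e_ss = 0.7059

G(s) has no poles at the origin.
This is a Type 0 system. Kp = lim_{s→0} G(s) = 15/36 = 5/12.
e_ss = 1/(1 + Kp) = 1/(1 + 5/12) = 12/17 ≈ 0.7059.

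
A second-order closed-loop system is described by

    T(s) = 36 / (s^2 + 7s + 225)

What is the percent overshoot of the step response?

%OS ≈ 47.1%

Comparing s^2 + 7s + 225 to s^2 + 2ζωₙs + ωₙ²: ωₙ = 15 rad/s and ζ = 7/(2·15) ≈ 0.2333.
%OS = 100·exp(−πζ/√(1−ζ²)) = 100·exp(−π·0.2333/√(1−0.2333²)) ≈ 47.1%.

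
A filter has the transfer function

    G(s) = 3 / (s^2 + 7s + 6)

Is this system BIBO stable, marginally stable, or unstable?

stable

The denominator s^2 + 7s + 6 factors as (s + 6)(s + 1), giving poles at s = -6, -1.
Since all poles lie strictly in the left half-plane, the system is stable.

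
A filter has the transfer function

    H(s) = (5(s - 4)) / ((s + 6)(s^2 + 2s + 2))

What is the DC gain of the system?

At s = 0 each factor (s + a) contributes a and each (s^2 + bs + c) contributes c.
H(0) = 5·(-4) / ((6) · (2)) = -20/12 = -5/3.

H(0) = -5/3 ≈ -1.667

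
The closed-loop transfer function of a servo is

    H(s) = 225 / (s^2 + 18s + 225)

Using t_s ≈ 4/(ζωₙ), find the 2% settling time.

Comparing s^2 + 18s + 225 to s^2 + 2ζωₙs + ωₙ²: ωₙ = 15 rad/s and ζ = 18/(2·15) = 0.6.
ζωₙ = 18/2 = 9, so t_s ≈ 4/(ζωₙ) = 4/9 ≈ 0.4444 s.

t_s ≈ 0.4444 s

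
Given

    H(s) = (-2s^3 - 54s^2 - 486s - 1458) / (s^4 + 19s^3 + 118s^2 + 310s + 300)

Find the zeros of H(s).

s = -9, -9, -9

Set the numerator to zero: -2s^3 - 54s^2 - 486s - 1458 = 0, i.e. -2·(s^3 + 27s^2 + 243s + 729) = 0.
Factoring: (s + 9)^3 = 0.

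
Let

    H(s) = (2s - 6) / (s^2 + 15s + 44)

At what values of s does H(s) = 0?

s = 3

Set the numerator to zero: 2s - 6 = 0, i.e. 2·(s - 3) = 0.
So s = 3.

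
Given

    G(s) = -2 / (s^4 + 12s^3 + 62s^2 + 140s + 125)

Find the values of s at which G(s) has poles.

The poles are the roots of the denominator s^4 + 12s^3 + 62s^2 + 140s + 125 = 0.
No real roots exist; factor into two real quadratics: (s^2 + 8s + 25)(s^2 + 4s + 5) = 0.
Each quadratic gives a conjugate pair via the quadratic formula.

s = -4 ± 3j, -2 ± j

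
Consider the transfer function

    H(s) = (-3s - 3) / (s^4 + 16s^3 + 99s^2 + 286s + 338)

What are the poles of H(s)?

The poles are the roots of the denominator s^4 + 16s^3 + 99s^2 + 286s + 338 = 0.
No real roots exist; factor into two real quadratics: (s^2 + 6s + 13)(s^2 + 10s + 26) = 0.
Each quadratic gives a conjugate pair via the quadratic formula.

s = -3 + 2j, -3 - 2j, -5 + j, -5 - j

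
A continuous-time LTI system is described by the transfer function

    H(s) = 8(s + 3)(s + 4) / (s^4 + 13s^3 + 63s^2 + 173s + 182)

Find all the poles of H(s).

s = -2 + 3j, -2 - 3j, -7, -2

The poles are the roots of the denominator s^4 + 13s^3 + 63s^2 + 173s + 182 = 0.
Trying s = -7: the polynomial evaluates to 0, so (s + 7) is a factor.
Dividing out leaves s^3 + 6s^2 + 21s + 26 = 0.
This factors further as (s^2 + 4s + 13)(s + 2) = 0.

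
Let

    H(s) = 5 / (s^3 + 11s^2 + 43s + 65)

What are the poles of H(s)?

The poles are the roots of the denominator s^3 + 11s^2 + 43s + 65 = 0.
Trying s = -5: the polynomial evaluates to 0, so (s + 5) is a factor.
Dividing out leaves s^2 + 6s + 13 = 0.
The quadratic formula then gives s = -3 ± 2j.

s = -3 ± 2j, -5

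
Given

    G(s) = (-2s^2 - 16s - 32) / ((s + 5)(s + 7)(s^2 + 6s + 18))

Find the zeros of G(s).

s = -4, -4

Set the numerator to zero: -2s^2 - 16s - 32 = 0, i.e. -2·(s^2 + 8s + 16) = 0.
Factoring: (s + 4)^2 = 0.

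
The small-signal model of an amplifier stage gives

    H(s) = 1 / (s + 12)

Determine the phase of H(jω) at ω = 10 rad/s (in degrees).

At s = j10: numerator = 1, denominator = 12 + j10.
∠H = ∠num − ∠den = 0° − (39.806°) = -39.81°.

∠H(j10) ≈ -39.81°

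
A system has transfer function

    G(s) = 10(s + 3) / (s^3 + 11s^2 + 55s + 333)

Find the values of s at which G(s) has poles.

s = -1 + 6j, -1 - 6j, -9

The poles are the roots of the denominator s^3 + 11s^2 + 55s + 333 = 0.
Trying s = -9: the polynomial evaluates to 0, so (s + 9) is a factor.
Dividing out leaves s^2 + 2s + 37 = 0.
The quadratic formula then gives s = -1 ± 6j.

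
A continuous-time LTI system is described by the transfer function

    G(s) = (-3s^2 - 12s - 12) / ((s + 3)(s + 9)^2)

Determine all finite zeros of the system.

Set the numerator to zero: -3s^2 - 12s - 12 = 0, i.e. -3·(s^2 + 4s + 4) = 0.
Factoring: (s + 2)^2 = 0.

s = -2, -2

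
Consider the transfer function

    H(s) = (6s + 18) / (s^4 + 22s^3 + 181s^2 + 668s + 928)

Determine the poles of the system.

s = -5 + 2j, -5 - 2j, -8, -4

The poles are the roots of the denominator s^4 + 22s^3 + 181s^2 + 668s + 928 = 0.
Trying s = -8: the polynomial evaluates to 0, so (s + 8) is a factor.
Dividing out leaves s^3 + 14s^2 + 69s + 116 = 0.
This factors further as (s^2 + 10s + 29)(s + 4) = 0.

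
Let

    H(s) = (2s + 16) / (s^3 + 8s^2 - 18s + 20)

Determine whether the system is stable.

The denominator s^3 + 8s^2 - 18s + 20 factors as (s + 10)(s^2 - 2s + 2), giving poles at s = -10, 1 + j, 1 - j.
Since the pole(s) at s = 1 ± j lie in the right half-plane, the system is unstable.

unstable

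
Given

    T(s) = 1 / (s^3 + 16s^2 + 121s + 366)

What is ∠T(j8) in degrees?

At s = j8: numerator = 1, denominator = -658 + j456.
∠T = ∠num − ∠den = 0° − (145.28°) = -145.3°.

∠T(j8) ≈ -145.3°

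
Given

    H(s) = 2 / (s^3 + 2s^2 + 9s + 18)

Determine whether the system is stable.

The denominator s^3 + 2s^2 + 9s + 18 factors as (s^2 + 9)(s + 2), giving poles at s = 3j, -3j, -2.
Since the simple pole(s) at s = ±3j lie on the jω-axis with none in the right half-plane, the system is marginally stable.

marginally stable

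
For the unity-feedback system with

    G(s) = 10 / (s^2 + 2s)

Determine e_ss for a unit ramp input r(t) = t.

e_ss = 0.2000

G(s) has one pole at the origin.
This is a Type 1 system. Kv = lim_{s→0} s·G(s) = 10/2 = 5.
e_ss = 1/Kv = 1/(5) = 1/5 ≈ 0.2000.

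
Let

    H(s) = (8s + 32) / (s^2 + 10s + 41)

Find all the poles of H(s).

The poles are the roots of the denominator s^2 + 10s + 41 = 0.
Using the quadratic formula: s = (-10 ± √(-64))/2 = -5 ± 4j.

s = -5 ± 4j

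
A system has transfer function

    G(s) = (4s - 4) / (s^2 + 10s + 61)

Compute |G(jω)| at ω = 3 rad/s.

|G(j3)| ≈ 0.2107

Substitute s = j3: numerator = -4 + j12, denominator = 52 + j30.
|G(j3)| = |-4 + j12| / |52 + j30| = 12.649 / 60.033 ≈ 0.2107.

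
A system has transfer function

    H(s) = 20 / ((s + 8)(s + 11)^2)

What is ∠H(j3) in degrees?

At s = j3: numerator = 20, denominator = 698 + j864.
∠H = ∠num − ∠den = 0° − (51.066°) = -51.07°.

∠H(j3) ≈ -51.07°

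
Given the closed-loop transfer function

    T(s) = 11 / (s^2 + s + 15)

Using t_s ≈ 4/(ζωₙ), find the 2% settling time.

t_s ≈ 8 s

Comparing s^2 + s + 15 to s^2 + 2ζωₙs + ωₙ²: ωₙ = √15 ≈ 3.873 rad/s and ζ = 1/(2·√15) ≈ 0.1291.
ζωₙ = 1/2 = 0.5, so t_s ≈ 4/(ζωₙ) = 4/0.5 = 8 s.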